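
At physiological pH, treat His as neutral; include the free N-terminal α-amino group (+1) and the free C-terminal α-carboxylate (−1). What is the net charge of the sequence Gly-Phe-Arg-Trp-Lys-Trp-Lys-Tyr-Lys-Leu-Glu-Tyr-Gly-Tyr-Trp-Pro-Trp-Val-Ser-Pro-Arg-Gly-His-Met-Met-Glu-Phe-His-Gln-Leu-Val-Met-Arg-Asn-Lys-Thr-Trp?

Near pH 7.4, K and R contribute +1 each, D and E contribute −1 each, and every other side chain (His included, as stated) is uncharged.
Positive (K, R): Arg3, Lys5, Lys7, Lys9, Arg21, Arg33, Lys35 → +7.
Negative (D, E): Glu11, Glu26 → −2.
The N-terminus (+1) and C-terminus (−1) cancel.
Net charge = (+7) + (−2) = +5.

+5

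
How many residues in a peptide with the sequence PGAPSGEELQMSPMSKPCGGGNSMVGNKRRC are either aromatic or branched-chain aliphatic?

Aromatic: F, W, Y. Branched-chain aliphatic: I, L, V.
Aromatic residues here: none (0).
Branched-chain aliphatic residues here: L9, V25 (2).
The two groups share no amino acid, so total = 0 + 2 = 2.

2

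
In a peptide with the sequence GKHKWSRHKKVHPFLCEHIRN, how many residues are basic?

Lysine (K), arginine (R), and histidine (H) have basic, nitrogen-containing side chains.
Matching residues: K2, H3, K4, R7, H8, K9, K10, H12, H18, R20.

10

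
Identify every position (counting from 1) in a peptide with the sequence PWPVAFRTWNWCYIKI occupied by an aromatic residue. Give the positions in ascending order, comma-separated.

2, 6, 9, 11, 13

Phenylalanine (F), tryptophan (W), and tyrosine (Y) have aromatic ring side chains.
Matching residues: W2, F6, W9, W11, Y13.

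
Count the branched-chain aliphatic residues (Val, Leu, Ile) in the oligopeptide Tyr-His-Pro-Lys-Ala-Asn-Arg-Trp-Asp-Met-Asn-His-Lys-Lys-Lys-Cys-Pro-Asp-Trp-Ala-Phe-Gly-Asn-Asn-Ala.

None of the 25 residues belong to this group.

0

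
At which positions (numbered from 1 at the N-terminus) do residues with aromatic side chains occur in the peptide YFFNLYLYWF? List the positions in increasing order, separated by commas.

1, 2, 3, 6, 8, 9, 10

F, W, and Y each carry an aromatic ring on the side chain.
Matching residues: Y1, F2, F3, Y6, Y8, W9, F10.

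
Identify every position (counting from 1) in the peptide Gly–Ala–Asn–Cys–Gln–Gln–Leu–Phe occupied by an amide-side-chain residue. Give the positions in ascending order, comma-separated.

3, 5, 6

Matching residues: Asn3, Gln5, Gln6.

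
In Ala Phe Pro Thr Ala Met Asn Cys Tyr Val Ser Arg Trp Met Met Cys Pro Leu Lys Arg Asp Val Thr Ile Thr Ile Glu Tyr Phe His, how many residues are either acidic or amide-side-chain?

Acidic: D, E. Amide-side-chain: N, Q.
Acidic residues here: Asp21, Glu27 (2).
Amide-side-chain residues here: Asn7 (1).
The two groups share no amino acid, so total = 2 + 1 = 3.

3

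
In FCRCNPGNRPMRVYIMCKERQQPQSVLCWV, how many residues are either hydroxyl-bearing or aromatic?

Hydroxyl-bearing: S, T, Y. Aromatic: F, W, Y.
Hydroxyl-bearing residues here: Y14, S25 (2).
Aromatic residues here: F1, Y14, W29 (3).
Y is in both groups, so the 1 Y residue must not be double-counted.
Total = 2 + 3 − 1 = 4.

4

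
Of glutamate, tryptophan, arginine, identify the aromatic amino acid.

The aromatic amino acids are Phe (F, benzyl), Trp (W, indole), and Tyr (Y, phenol).
Of the listed options, only tryptophan belongs to this group.

tryptophan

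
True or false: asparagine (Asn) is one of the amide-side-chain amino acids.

The amide-side-chain residues are Asn (N) and Gln (Q).
Asparagine is in this group.

True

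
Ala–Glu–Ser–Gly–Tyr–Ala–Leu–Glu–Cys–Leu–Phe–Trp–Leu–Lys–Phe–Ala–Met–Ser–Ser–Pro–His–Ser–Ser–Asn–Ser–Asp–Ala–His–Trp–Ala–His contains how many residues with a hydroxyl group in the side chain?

7

S, T, and Y are the three residues with a side-chain hydroxyl.
Matching residues: Ser3, Tyr5, Ser18, Ser19, Ser22, Ser23, Ser25.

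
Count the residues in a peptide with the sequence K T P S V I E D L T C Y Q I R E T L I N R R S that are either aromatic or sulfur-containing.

2

Aromatic: F, W, Y. Sulfur-containing: C, M.
Aromatic residues here: Y12 (1).
Sulfur-containing residues here: C11 (1).
The two groups share no amino acid, so total = 1 + 1 = 2.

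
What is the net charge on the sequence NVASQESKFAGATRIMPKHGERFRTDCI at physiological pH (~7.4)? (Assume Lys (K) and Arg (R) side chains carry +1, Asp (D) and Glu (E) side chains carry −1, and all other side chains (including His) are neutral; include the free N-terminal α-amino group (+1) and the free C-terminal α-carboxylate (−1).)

Positive (K, R): K8, R14, K18, R22, R24 → +5.
Negative (D, E): E6, E21, D26 → −3.
The N-terminus (+1) and C-terminus (−1) cancel.
Net charge = (+5) + (−3) = +2.

+2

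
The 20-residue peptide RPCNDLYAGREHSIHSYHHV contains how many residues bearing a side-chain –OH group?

4

The –OH-bearing residues are Ser, Thr (aliphatic alcohols), and Tyr (phenol).
Matching residues: Y7, S13, S16, Y17.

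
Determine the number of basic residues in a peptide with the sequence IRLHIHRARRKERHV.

K, R, and H are the three residues with basic side chains (ε-amine, guanidinium, and imidazole respectively).
Matching residues: R2, H4, H6, R7, R9, R10, K11, R13, H14.

9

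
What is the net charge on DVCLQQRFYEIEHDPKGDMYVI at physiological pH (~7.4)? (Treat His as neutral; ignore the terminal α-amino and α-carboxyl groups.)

Near pH 7.4, K and R contribute +1 each, D and E contribute −1 each, and every other side chain (His included, as stated) is uncharged.
Positive (K, R): R7, K16 → +2.
Negative (D, E): D1, E10, E12, D14, D18 → −5.
Net charge = (+2) + (−5) = −3.

-3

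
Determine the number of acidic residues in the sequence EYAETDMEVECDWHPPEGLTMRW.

Aspartate (D) and glutamate (E) have carboxylic-acid side chains and are the acidic amino acids.
Matching residues: E1, E4, D6, E8, E10, D12, E17.

7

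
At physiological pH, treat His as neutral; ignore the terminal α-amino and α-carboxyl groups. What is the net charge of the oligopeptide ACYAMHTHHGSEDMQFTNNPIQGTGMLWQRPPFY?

-1

At pH ~7.4 the Lys and Arg side chains are protonated (+1), the Asp and Glu side chains are deprotonated (−1), and with His taken as neutral all other side chains carry no charge.
Positive (K, R): R30 → +1.
Negative (D, E): E12, D13 → −2.
Net charge = (+1) + (−2) = −1.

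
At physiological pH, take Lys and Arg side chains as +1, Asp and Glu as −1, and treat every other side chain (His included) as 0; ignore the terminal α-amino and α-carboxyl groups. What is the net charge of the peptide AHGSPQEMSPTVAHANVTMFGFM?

-1

Positive (K, R): none → +0.
Negative (D, E): E7 → −1.
Net charge = (+0) + (−1) = −1.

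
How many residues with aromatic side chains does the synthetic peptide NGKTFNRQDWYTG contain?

3

Phenylalanine (F), tryptophan (W), and tyrosine (Y) have aromatic ring side chains.
Matching residues: F5, W10, Y11.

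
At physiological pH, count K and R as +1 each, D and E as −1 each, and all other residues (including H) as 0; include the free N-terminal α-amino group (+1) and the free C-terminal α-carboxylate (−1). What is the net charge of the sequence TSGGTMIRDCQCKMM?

Positive (K, R): R8, K13 → +2.
Negative (D, E): D9 → −1.
The N-terminus (+1) and C-terminus (−1) cancel.
Net charge = (+2) + (−1) = +1.

+1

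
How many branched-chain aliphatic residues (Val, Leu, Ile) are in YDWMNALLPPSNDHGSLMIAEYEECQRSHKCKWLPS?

5

Matching residues: L7, L8, L17, I19, L34.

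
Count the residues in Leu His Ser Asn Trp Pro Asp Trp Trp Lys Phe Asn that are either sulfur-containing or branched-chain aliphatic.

1

Sulfur-containing: C, M. Branched-chain aliphatic: I, L, V.
Sulfur-containing residues here: none (0).
Branched-chain aliphatic residues here: Leu1 (1).
The two groups share no amino acid, so total = 0 + 1 = 1.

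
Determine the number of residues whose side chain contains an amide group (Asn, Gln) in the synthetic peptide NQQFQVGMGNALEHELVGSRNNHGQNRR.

Matching residues: N1, Q2, Q3, Q5, N10, N21, N22, Q25, N26.

9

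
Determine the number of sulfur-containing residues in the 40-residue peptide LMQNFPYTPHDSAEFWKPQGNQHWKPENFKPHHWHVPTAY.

1

Only Cys (C) and Met (M) have a sulfur atom in the side chain.
Matching residues: M2.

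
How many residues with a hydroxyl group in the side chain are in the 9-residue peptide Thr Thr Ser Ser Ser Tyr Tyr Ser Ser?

9

Serine (S), threonine (T), and tyrosine (Y) each carry a hydroxyl group on the side chain.
Matching residues: Thr1, Thr2, Ser3, Ser4, Ser5, Tyr6, Tyr7, Ser8, Ser9.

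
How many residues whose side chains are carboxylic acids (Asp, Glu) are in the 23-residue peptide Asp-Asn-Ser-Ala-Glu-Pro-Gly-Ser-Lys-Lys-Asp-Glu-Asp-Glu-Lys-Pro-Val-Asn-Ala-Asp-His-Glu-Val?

Matching residues: Asp1, Glu5, Asp11, Glu12, Asp13, Glu14, Asp20, Glu22.

8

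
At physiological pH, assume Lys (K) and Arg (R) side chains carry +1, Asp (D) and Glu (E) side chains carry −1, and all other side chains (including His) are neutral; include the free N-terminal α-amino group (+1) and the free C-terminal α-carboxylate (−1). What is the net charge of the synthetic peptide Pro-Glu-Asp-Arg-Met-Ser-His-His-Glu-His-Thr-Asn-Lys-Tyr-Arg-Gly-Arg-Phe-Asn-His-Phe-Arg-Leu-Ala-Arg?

Positive (K, R): Arg4, Lys13, Arg15, Arg17, Arg22, Arg25 → +6.
Negative (D, E): Glu2, Asp3, Glu9 → −3.
The N-terminus (+1) and C-terminus (−1) cancel.
Net charge = (+6) + (−3) = +3.

+3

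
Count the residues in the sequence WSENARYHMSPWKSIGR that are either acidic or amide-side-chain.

Acidic: D, E. Amide-side-chain: N, Q.
Acidic residues here: E3 (1).
Amide-side-chain residues here: N4 (1).
The two groups share no amino acid, so total = 1 + 1 = 2.

2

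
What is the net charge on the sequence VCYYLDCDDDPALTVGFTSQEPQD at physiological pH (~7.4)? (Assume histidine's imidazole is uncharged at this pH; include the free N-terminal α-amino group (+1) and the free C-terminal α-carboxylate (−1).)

The side chains ionized at physiological pH are Lys/Arg (+1) and Asp/Glu (−1); with His treated as neutral, nothing else contributes.
Positive (K, R): none → +0.
Negative (D, E): D6, D8, D9, D10, E21, D24 → −6.
The N-terminus (+1) and C-terminus (−1) cancel.
Net charge = (+0) + (−6) = −6.

-6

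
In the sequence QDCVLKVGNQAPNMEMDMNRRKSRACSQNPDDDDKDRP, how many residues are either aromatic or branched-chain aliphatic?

3

Aromatic: F, W, Y. Branched-chain aliphatic: I, L, V.
Aromatic residues here: none (0).
Branched-chain aliphatic residues here: V4, L5, V7 (3).
The two groups share no amino acid, so total = 0 + 3 = 3.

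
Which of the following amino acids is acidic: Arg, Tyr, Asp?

Asp

Aspartate (D) and glutamate (E) have carboxylic-acid side chains and are the acidic amino acids.
Of the listed options, only Asp belongs to this group.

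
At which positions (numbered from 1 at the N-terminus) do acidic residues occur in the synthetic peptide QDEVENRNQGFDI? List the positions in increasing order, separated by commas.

2, 3, 5, 12

The acidic residues are Asp (D) and Glu (E), whose side chains end in a carboxylate group.
Matching residues: D2, E3, E5, D12.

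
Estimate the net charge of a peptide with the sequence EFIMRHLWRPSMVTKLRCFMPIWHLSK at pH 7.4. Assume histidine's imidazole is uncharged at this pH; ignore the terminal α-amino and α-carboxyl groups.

Near pH 7.4, K and R contribute +1 each, D and E contribute −1 each, and every other side chain (His included, as stated) is uncharged.
Positive (K, R): R5, R9, K15, R17, K27 → +5.
Negative (D, E): E1 → −1.
Net charge = (+5) + (−1) = +4.

+4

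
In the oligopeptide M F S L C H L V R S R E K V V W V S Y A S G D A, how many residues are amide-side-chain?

Only N (asparagine) and Q (glutamine) carry a side-chain carboxamide.
None of the 24 residues belong to this group.

0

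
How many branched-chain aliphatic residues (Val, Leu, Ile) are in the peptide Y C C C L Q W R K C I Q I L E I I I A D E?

7

Matching residues: L5, I11, I13, L14, I16, I17, I18.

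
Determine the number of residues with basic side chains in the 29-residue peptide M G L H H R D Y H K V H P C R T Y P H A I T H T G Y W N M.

Lysine (K), arginine (R), and histidine (H) have basic, nitrogen-containing side chains.
Matching residues: H4, H5, R6, H9, K10, H12, R15, H19, H23.

9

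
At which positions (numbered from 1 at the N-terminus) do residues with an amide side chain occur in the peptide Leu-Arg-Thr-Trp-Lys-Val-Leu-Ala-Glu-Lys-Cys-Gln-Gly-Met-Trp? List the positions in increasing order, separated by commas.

Asparagine (N) and glutamine (Q) have uncharged amide side chains.
Matching residues: Gln12.

12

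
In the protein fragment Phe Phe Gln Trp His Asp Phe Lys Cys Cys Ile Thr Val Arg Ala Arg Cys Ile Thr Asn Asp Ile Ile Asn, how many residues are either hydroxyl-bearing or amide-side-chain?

5

Hydroxyl-bearing: S, T, Y. Amide-side-chain: N, Q.
Hydroxyl-bearing residues here: Thr12, Thr19 (2).
Amide-side-chain residues here: Gln3, Asn20, Asn24 (3).
The two groups share no amino acid, so total = 2 + 3 = 5.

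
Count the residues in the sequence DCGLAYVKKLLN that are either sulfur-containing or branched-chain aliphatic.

Sulfur-containing: C, M. Branched-chain aliphatic: I, L, V.
Sulfur-containing residues here: C2 (1).
Branched-chain aliphatic residues here: L4, V7, L10, L11 (4).
The two groups share no amino acid, so total = 1 + 4 = 5.

5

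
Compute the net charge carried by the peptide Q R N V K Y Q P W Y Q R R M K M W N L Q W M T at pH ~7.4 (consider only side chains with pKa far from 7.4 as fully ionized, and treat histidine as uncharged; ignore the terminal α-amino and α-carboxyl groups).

+5

Near pH 7.4, K and R contribute +1 each, D and E contribute −1 each, and every other side chain (His included, as stated) is uncharged.
Positive (K, R): R2, K5, R12, R13, K15 → +5.
Negative (D, E): none → −0.
Net charge = (+5) + (−0) = +5.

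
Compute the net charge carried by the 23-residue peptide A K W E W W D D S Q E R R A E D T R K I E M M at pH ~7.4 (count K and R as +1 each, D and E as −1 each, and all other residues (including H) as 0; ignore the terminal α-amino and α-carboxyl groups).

Positive (K, R): K2, R12, R13, R18, K19 → +5.
Negative (D, E): E4, D7, D8, E11, E15, D16, E21 → −7.
Net charge = (+5) + (−7) = −2.

-2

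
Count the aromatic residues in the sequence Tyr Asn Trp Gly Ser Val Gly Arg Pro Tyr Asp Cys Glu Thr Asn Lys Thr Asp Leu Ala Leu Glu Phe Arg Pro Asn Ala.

F, W, and Y each carry an aromatic ring on the side chain.
Matching residues: Tyr1, Trp3, Tyr10, Phe23.

4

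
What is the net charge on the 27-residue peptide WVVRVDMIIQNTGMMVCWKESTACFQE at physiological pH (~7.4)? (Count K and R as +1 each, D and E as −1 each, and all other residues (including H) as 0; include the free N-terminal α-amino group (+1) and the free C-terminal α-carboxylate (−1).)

-1

Positive (K, R): R4, K19 → +2.
Negative (D, E): D6, E20, E27 → −3.
The N-terminus (+1) and C-terminus (−1) cancel.
Net charge = (+2) + (−3) = −1.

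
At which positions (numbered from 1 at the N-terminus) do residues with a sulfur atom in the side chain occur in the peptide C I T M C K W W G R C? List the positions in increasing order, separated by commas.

The sulfur-bearing residues are cysteine (–SH) and methionine (–S–CH₃).
Matching residues: C1, M4, C5, C11.

1, 4, 5, 11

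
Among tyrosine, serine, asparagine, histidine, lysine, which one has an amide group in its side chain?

The amide-side-chain residues are Asn (N) and Gln (Q).
Of the listed options, only asparagine belongs to this group.

asparagine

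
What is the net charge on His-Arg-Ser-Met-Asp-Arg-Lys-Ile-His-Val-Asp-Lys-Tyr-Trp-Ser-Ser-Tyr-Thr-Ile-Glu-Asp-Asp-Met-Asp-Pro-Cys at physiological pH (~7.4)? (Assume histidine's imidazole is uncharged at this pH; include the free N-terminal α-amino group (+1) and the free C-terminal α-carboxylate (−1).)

-2

At pH ~7.4 the Lys and Arg side chains are protonated (+1), the Asp and Glu side chains are deprotonated (−1), and with His taken as neutral all other side chains carry no charge.
Positive (K, R): Arg2, Arg6, Lys7, Lys12 → +4.
Negative (D, E): Asp5, Asp11, Glu20, Asp21, Asp22, Asp24 → −6.
The N-terminus (+1) and C-terminus (−1) cancel.
Net charge = (+4) + (−6) = −2.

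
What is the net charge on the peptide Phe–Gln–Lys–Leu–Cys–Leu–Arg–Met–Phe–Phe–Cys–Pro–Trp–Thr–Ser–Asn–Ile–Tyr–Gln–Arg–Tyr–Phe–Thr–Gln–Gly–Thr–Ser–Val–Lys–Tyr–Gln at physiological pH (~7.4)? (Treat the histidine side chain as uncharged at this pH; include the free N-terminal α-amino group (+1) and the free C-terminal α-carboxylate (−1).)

The side chains ionized at physiological pH are Lys/Arg (+1) and Asp/Glu (−1); with His treated as neutral, nothing else contributes.
Positive (K, R): Lys3, Arg7, Arg20, Lys29 → +4.
Negative (D, E): none → −0.
The N-terminus (+1) and C-terminus (−1) cancel.
Net charge = (+4) + (−0) = +4.

+4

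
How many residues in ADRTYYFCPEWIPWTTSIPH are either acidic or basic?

4

Acidic: D, E. Basic: H, K, R.
Acidic residues here: D2, E10 (2).
Basic residues here: R3, H20 (2).
The two groups share no amino acid, so total = 2 + 2 = 4.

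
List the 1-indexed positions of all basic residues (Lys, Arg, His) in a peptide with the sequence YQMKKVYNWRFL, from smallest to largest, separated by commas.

Matching residues: K4, K5, R10.

4, 5, 10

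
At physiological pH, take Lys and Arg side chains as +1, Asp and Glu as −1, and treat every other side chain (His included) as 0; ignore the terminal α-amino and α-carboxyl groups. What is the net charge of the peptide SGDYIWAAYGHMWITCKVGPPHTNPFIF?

0

Positive (K, R): K17 → +1.
Negative (D, E): D3 → −1.
Net charge = (+1) + (−1) = 0.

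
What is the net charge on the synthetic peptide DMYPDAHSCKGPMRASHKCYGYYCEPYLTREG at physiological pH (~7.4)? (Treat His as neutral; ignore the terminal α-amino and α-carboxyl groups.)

At pH ~7.4 the Lys and Arg side chains are protonated (+1), the Asp and Glu side chains are deprotonated (−1), and with His taken as neutral all other side chains carry no charge.
Positive (K, R): K10, R14, K18, R30 → +4.
Negative (D, E): D1, D5, E25, E31 → −4.
Net charge = (+4) + (−4) = 0.

0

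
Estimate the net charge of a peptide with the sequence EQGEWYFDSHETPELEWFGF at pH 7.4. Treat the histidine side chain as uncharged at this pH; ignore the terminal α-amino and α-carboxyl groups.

The side chains ionized at physiological pH are Lys/Arg (+1) and Asp/Glu (−1); with His treated as neutral, nothing else contributes.
Positive (K, R): none → +0.
Negative (D, E): E1, E4, D8, E11, E14, E16 → −6.
Net charge = (+0) + (−6) = −6.

-6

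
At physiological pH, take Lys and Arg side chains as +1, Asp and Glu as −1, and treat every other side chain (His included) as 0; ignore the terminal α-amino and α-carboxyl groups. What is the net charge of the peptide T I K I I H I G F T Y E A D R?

Positive (K, R): K3, R15 → +2.
Negative (D, E): E12, D14 → −2.
Net charge = (+2) + (−2) = 0.

0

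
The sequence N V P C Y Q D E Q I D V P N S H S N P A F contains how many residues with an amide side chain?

5

Asparagine (N) and glutamine (Q) have uncharged amide side chains.
Matching residues: N1, Q6, Q9, N14, N18.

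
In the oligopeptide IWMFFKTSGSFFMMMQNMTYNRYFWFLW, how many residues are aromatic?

11

F, W, and Y each carry an aromatic ring on the side chain.
Matching residues: W2, F4, F5, F11, F12, Y20, Y23, F24, W25, F26, W28.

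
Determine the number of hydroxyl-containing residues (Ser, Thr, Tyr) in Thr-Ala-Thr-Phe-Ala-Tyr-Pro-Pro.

3

Matching residues: Thr1, Thr3, Tyr6.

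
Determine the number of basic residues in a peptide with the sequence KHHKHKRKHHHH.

12

Lysine (K), arginine (R), and histidine (H) have basic, nitrogen-containing side chains.
Matching residues: K1, H2, H3, K4, H5, K6, R7, K8, H9, H10, H11, H12.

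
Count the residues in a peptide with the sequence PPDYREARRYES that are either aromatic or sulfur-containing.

Aromatic: F, W, Y. Sulfur-containing: C, M.
Aromatic residues here: Y4, Y10 (2).
Sulfur-containing residues here: none (0).
The two groups share no amino acid, so total = 2 + 0 = 2.

2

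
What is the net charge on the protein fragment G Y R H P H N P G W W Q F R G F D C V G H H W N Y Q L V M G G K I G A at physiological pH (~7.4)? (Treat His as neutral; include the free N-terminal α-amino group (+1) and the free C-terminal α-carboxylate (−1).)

+2

At pH ~7.4 the Lys and Arg side chains are protonated (+1), the Asp and Glu side chains are deprotonated (−1), and with His taken as neutral all other side chains carry no charge.
Positive (K, R): R3, R14, K32 → +3.
Negative (D, E): D17 → −1.
The N-terminus (+1) and C-terminus (−1) cancel.
Net charge = (+3) + (−1) = +2.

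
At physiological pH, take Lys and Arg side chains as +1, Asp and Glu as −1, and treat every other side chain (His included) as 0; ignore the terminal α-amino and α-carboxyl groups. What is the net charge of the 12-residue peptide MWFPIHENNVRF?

0

Positive (K, R): R11 → +1.
Negative (D, E): E7 → −1.
Net charge = (+1) + (−1) = 0.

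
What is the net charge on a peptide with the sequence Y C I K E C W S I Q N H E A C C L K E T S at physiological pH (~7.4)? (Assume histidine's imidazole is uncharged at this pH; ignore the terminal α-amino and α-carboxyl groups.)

-1

At pH ~7.4 the Lys and Arg side chains are protonated (+1), the Asp and Glu side chains are deprotonated (−1), and with His taken as neutral all other side chains carry no charge.
Positive (K, R): K4, K18 → +2.
Negative (D, E): E5, E13, E19 → −3.
Net charge = (+2) + (−3) = −1.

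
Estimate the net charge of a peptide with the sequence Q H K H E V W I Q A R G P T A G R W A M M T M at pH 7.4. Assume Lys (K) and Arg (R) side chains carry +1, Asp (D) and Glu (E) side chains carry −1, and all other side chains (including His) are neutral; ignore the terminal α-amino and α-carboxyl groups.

+2

Positive (K, R): K3, R11, R17 → +3.
Negative (D, E): E5 → −1.
Net charge = (+3) + (−1) = +2.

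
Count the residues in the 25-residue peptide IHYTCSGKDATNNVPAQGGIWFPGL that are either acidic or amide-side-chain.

Acidic: D, E. Amide-side-chain: N, Q.
Acidic residues here: D9 (1).
Amide-side-chain residues here: N12, N13, Q17 (3).
The two groups share no amino acid, so total = 1 + 3 = 4.

4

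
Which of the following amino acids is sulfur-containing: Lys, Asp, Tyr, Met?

The sulfur-bearing residues are cysteine (–SH) and methionine (–S–CH₃).
Of the listed options, only Met belongs to this group.

Met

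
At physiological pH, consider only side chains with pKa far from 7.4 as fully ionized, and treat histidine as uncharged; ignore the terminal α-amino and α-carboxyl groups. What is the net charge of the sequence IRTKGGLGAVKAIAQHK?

The side chains ionized at physiological pH are Lys/Arg (+1) and Asp/Glu (−1); with His treated as neutral, nothing else contributes.
Positive (K, R): R2, K4, K11, K17 → +4.
Negative (D, E): none → −0.
Net charge = (+4) + (−0) = +4.

+4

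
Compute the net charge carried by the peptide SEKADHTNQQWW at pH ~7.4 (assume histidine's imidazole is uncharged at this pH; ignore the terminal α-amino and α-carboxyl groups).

-1

Near pH 7.4, K and R contribute +1 each, D and E contribute −1 each, and every other side chain (His included, as stated) is uncharged.
Positive (K, R): K3 → +1.
Negative (D, E): E2, D5 → −2.
Net charge = (+1) + (−2) = −1.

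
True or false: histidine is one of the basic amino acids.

The basic amino acids are Lys (K), Arg (R), and His (H).
Histidine is in this group.

True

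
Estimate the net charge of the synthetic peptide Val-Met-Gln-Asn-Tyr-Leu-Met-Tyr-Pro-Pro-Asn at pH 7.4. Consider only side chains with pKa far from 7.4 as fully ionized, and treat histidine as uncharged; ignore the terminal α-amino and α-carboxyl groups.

0

At pH ~7.4 the Lys and Arg side chains are protonated (+1), the Asp and Glu side chains are deprotonated (−1), and with His taken as neutral all other side chains carry no charge.
Positive (K, R): none → +0.
Negative (D, E): none → −0.
Net charge = (+0) + (−0) = 0.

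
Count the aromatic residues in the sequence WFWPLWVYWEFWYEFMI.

10

The aromatic amino acids are Phe (F, benzyl), Trp (W, indole), and Tyr (Y, phenol).
Matching residues: W1, F2, W3, W6, Y8, W9, F11, W12, Y13, F15.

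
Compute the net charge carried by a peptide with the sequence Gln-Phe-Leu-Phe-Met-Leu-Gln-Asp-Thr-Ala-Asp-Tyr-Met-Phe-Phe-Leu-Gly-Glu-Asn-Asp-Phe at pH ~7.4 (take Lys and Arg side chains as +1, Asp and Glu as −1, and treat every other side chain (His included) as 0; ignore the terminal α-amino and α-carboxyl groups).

Positive (K, R): none → +0.
Negative (D, E): Asp8, Asp11, Glu18, Asp20 → −4.
Net charge = (+0) + (−4) = −4.

-4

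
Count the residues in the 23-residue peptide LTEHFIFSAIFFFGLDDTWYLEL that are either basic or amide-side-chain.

Basic: H, K, R. Amide-side-chain: N, Q.
Basic residues here: H4 (1).
Amide-side-chain residues here: none (0).
The two groups share no amino acid, so total = 1 + 0 = 1.

1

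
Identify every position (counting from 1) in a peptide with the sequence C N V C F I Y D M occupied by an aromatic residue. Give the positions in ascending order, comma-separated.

The aromatic amino acids are Phe (F, benzyl), Trp (W, indole), and Tyr (Y, phenol).
Matching residues: F5, Y7.

5, 7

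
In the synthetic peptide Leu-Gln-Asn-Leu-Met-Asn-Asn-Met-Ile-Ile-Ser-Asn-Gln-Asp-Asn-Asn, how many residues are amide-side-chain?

8

The amide-side-chain residues are Asn (N) and Gln (Q).
Matching residues: Gln2, Asn3, Asn6, Asn7, Asn12, Gln13, Asn15, Asn16.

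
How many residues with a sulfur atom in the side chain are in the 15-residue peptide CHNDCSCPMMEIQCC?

7

Cysteine (C, thiol) and methionine (M, thioether) are the two sulfur-containing amino acids.
Matching residues: C1, C5, C7, M9, M10, C14, C15.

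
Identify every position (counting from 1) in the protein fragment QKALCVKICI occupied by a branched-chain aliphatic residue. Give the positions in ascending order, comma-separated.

4, 6, 8, 10

Matching residues: L4, V6, I8, I10.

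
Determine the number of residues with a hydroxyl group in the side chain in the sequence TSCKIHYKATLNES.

5

Serine (S), threonine (T), and tyrosine (Y) each carry a hydroxyl group on the side chain.
Matching residues: T1, S2, Y7, T10, S14.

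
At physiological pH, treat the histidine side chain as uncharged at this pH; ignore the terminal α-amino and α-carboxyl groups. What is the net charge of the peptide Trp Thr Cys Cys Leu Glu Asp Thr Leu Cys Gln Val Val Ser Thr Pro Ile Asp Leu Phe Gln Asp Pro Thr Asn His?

The side chains ionized at physiological pH are Lys/Arg (+1) and Asp/Glu (−1); with His treated as neutral, nothing else contributes.
Positive (K, R): none → +0.
Negative (D, E): Glu6, Asp7, Asp18, Asp22 → −4.
Net charge = (+0) + (−4) = −4.

-4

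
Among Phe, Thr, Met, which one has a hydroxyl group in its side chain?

Thr

The –OH-bearing residues are Ser, Thr (aliphatic alcohols), and Tyr (phenol).
Of the listed options, only Thr belongs to this group.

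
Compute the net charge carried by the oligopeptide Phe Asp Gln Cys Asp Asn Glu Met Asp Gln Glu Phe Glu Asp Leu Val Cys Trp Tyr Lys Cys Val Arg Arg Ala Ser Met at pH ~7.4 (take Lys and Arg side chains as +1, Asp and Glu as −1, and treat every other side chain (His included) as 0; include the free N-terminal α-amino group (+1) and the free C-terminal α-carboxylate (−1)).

Positive (K, R): Lys20, Arg23, Arg24 → +3.
Negative (D, E): Asp2, Asp5, Glu7, Asp9, Glu11, Glu13, Asp14 → −7.
The N-terminus (+1) and C-terminus (−1) cancel.
Net charge = (+3) + (−7) = −4.

-4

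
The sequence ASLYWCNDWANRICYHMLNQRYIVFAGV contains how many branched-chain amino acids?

6

Valine (V), leucine (L), and isoleucine (I) are the branched-chain amino acids.
Matching residues: L3, I13, L18, I23, V24, V28.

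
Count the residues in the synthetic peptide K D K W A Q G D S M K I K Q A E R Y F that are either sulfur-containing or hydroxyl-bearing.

Sulfur-containing: C, M. Hydroxyl-bearing: S, T, Y.
Sulfur-containing residues here: M10 (1).
Hydroxyl-bearing residues here: S9, Y18 (2).
The two groups share no amino acid, so total = 1 + 2 = 3.

3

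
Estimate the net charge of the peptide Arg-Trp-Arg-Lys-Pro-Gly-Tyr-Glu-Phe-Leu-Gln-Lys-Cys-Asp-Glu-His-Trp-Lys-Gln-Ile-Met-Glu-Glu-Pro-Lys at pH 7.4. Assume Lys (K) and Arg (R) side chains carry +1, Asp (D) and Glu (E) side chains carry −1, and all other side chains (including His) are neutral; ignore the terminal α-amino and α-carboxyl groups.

Positive (K, R): Arg1, Arg3, Lys4, Lys12, Lys18, Lys25 → +6.
Negative (D, E): Glu8, Asp14, Glu15, Glu22, Glu23 → −5.
Net charge = (+6) + (−5) = +1.

+1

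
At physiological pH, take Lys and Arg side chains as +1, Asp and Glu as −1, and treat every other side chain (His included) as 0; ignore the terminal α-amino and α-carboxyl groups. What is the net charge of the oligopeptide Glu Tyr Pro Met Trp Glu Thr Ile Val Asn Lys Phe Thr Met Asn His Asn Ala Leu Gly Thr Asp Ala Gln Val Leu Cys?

Positive (K, R): Lys11 → +1.
Negative (D, E): Glu1, Glu6, Asp22 → −3.
Net charge = (+1) + (−3) = −2.

-2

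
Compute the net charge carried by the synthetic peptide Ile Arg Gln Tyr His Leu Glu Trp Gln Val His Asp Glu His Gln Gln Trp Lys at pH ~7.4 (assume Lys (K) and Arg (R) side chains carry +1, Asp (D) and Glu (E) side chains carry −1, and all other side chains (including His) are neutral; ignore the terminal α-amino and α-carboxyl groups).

-1

Positive (K, R): Arg2, Lys18 → +2.
Negative (D, E): Glu7, Asp12, Glu13 → −3.
Net charge = (+2) + (−3) = −1.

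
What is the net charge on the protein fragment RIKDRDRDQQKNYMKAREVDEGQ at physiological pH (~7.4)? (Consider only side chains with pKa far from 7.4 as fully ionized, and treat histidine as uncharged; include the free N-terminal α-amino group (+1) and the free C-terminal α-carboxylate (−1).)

At pH ~7.4 the Lys and Arg side chains are protonated (+1), the Asp and Glu side chains are deprotonated (−1), and with His taken as neutral all other side chains carry no charge.
Positive (K, R): R1, K3, R5, R7, K11, K15, R17 → +7.
Negative (D, E): D4, D6, D8, E18, D20, E21 → −6.
The N-terminus (+1) and C-terminus (−1) cancel.
Net charge = (+7) + (−6) = +1.

+1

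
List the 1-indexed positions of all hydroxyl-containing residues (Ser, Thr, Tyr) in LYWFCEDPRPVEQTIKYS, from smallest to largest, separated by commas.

2, 14, 17, 18

Matching residues: Y2, T14, Y17, S18.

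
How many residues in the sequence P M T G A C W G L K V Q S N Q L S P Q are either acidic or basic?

Acidic: D, E. Basic: H, K, R.
Acidic residues here: none (0).
Basic residues here: K10 (1).
The two groups share no amino acid, so total = 0 + 1 = 1.

1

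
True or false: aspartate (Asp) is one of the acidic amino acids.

The acidic residues are Asp (D) and Glu (E), whose side chains end in a carboxylate group.
Aspartate is in this group.

True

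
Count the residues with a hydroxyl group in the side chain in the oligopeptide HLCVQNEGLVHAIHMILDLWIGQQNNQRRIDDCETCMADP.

1

S, T, and Y are the three residues with a side-chain hydroxyl.
Matching residues: T35.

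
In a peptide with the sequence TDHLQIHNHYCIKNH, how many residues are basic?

The basic amino acids are Lys (K), Arg (R), and His (H).
Matching residues: H3, H7, H9, K13, H15.

5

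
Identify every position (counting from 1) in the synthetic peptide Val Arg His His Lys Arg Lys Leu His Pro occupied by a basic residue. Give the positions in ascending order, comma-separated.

2, 3, 4, 5, 6, 7, 9

The basic amino acids are Lys (K), Arg (R), and His (H).
Matching residues: Arg2, His3, His4, Lys5, Arg6, Lys7, His9.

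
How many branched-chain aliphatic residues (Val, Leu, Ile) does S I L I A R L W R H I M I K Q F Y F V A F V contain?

Matching residues: I2, L3, I4, L7, I11, I13, V19, V22.

8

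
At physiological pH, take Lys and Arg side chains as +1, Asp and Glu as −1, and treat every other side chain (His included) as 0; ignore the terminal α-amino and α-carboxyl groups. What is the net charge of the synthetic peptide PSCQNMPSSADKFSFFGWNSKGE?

0

Positive (K, R): K12, K21 → +2.
Negative (D, E): D11, E23 → −2.
Net charge = (+2) + (−2) = 0.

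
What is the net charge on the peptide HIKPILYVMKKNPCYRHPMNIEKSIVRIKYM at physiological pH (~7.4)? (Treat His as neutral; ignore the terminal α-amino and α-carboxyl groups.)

+6

The side chains ionized at physiological pH are Lys/Arg (+1) and Asp/Glu (−1); with His treated as neutral, nothing else contributes.
Positive (K, R): K3, K10, K11, R16, K23, R27, K29 → +7.
Negative (D, E): E22 → −1.
Net charge = (+7) + (−1) = +6.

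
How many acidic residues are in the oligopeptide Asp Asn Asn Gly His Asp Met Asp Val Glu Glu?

Aspartate (D) and glutamate (E) have carboxylic-acid side chains and are the acidic amino acids.
Matching residues: Asp1, Asp6, Asp8, Glu10, Glu11.

5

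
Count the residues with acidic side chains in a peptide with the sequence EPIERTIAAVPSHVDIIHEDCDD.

7

The acidic residues are Asp (D) and Glu (E), whose side chains end in a carboxylate group.
Matching residues: E1, E4, D15, E19, D20, D22, D23.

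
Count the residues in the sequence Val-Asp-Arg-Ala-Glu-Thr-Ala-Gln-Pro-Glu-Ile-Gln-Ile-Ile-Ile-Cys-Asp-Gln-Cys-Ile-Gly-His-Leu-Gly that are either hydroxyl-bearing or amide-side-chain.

4

Hydroxyl-bearing: S, T, Y. Amide-side-chain: N, Q.
Hydroxyl-bearing residues here: Thr6 (1).
Amide-side-chain residues here: Gln8, Gln12, Gln18 (3).
The two groups share no amino acid, so total = 1 + 3 = 4.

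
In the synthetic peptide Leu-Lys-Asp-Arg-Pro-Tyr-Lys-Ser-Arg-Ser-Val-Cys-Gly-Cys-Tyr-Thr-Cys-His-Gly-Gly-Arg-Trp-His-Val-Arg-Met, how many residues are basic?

The basic amino acids are Lys (K), Arg (R), and His (H).
Matching residues: Lys2, Arg4, Lys7, Arg9, His18, Arg21, His23, Arg25.

8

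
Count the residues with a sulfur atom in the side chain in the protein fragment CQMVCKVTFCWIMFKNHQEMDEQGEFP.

6

Only Cys (C) and Met (M) have a sulfur atom in the side chain.
Matching residues: C1, M3, C5, C10, M13, M20.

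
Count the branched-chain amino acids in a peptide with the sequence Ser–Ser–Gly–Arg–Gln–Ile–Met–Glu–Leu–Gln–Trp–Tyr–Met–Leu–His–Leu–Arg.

V, L, and I make up the branched-chain aliphatic group.
Matching residues: Ile6, Leu9, Leu14, Leu16.

4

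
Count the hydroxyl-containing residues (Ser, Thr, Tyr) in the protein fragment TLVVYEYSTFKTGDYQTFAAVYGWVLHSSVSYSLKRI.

Matching residues: T1, Y5, Y7, S8, T9, T12, Y15, T17, Y22, S28, S29, S31, Y32, S33.

14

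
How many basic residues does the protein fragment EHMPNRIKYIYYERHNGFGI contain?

K, R, and H are the three residues with basic side chains (ε-amine, guanidinium, and imidazole respectively).
Matching residues: H2, R6, K8, R14, H15.

5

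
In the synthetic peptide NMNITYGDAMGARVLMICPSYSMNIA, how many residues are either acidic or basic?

Acidic: D, E. Basic: H, K, R.
Acidic residues here: D8 (1).
Basic residues here: R13 (1).
The two groups share no amino acid, so total = 1 + 1 = 2.

2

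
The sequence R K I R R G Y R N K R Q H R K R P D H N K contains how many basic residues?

13

Lysine (K), arginine (R), and histidine (H) have basic, nitrogen-containing side chains.
Matching residues: R1, K2, R4, R5, R8, K10, R11, H13, R14, K15, R16, H19, K21.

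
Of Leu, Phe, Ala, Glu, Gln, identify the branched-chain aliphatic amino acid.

Valine (V), leucine (L), and isoleucine (I) are the branched-chain amino acids.
Of the listed options, only Leu belongs to this group.

Leu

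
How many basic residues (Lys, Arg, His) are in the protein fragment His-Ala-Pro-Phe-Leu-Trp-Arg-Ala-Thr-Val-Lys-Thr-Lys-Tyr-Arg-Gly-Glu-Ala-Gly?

Matching residues: His1, Arg7, Lys11, Lys13, Arg15.

5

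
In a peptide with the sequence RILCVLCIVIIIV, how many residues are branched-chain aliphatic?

V, L, and I make up the branched-chain aliphatic group.
Matching residues: I2, L3, V5, L6, I8, V9, I10, I11, I12, V13.

10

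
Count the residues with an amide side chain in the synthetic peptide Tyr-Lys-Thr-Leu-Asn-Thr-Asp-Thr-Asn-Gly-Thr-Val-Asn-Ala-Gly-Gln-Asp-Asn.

Only N (asparagine) and Q (glutamine) carry a side-chain carboxamide.
Matching residues: Asn5, Asn9, Asn13, Gln16, Asn18.

5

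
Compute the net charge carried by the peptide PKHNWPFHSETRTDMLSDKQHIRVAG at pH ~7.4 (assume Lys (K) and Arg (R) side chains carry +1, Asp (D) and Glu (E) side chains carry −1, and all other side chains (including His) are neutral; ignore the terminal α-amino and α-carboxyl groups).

+1

Positive (K, R): K2, R12, K19, R23 → +4.
Negative (D, E): E10, D14, D18 → −3.
Net charge = (+4) + (−3) = +1.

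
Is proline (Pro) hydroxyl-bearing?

The –OH-bearing residues are Ser, Thr (aliphatic alcohols), and Tyr (phenol).
Proline is not in this group.

No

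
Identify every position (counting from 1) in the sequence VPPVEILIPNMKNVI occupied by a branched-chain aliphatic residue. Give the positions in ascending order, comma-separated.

1, 4, 6, 7, 8, 14, 15

Matching residues: V1, V4, I6, L7, I8, V14, I15.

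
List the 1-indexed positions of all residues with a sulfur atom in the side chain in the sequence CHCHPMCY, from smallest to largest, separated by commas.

1, 3, 6, 7

Only Cys (C) and Met (M) have a sulfur atom in the side chain.
Matching residues: C1, C3, M6, C7.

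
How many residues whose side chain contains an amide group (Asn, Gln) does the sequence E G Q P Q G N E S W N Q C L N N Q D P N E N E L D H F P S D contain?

10

Matching residues: Q3, Q5, N7, N11, Q12, N15, N16, Q17, N20, N22.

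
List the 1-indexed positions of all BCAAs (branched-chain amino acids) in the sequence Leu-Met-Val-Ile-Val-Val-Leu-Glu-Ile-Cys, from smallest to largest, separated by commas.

1, 3, 4, 5, 6, 7, 9

Valine (V), leucine (L), and isoleucine (I) are the branched-chain amino acids.
Matching residues: Leu1, Val3, Ile4, Val5, Val6, Leu7, Ile9.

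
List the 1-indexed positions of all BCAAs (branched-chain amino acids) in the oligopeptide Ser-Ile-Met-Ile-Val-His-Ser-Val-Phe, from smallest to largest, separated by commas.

2, 4, 5, 8

Valine (V), leucine (L), and isoleucine (I) are the branched-chain amino acids.
Matching residues: Ile2, Ile4, Val5, Val8.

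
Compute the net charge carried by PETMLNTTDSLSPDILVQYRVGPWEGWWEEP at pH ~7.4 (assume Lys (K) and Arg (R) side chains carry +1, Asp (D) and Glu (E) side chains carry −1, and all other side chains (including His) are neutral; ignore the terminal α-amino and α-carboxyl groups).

-5

Positive (K, R): R20 → +1.
Negative (D, E): E2, D9, D14, E25, E29, E30 → −6.
Net charge = (+1) + (−6) = −5.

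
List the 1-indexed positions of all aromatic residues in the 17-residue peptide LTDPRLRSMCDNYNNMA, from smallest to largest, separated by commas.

13

F, W, and Y each carry an aromatic ring on the side chain.
Matching residues: Y13.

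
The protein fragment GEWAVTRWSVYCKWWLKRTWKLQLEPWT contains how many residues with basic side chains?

5

Lysine (K), arginine (R), and histidine (H) have basic, nitrogen-containing side chains.
Matching residues: R7, K13, K17, R18, K21.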